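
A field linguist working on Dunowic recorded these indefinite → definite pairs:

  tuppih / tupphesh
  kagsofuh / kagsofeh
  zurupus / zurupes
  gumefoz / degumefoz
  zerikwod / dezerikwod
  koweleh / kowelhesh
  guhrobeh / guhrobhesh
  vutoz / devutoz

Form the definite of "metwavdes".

kagsofuh and guhrobeh both end in -h yet inflect differently (kagsofeh, guhrobhesh), so the final letter is not what conditions the rule; the last vowel is.
"metwavdes" has last vowel 'e'. The stems whose last vowel is 'e' (guhrobeh → guhrobhesh, koweleh → kowelhesh) delete the last vowel and add -esh.
The other patterns: stems whose last vowel is 'u' change the last vowel to 'e'; stems whose last vowel is 'o' add the prefix de-.
So metwavdes → metwavdsesh.

metwavdsesh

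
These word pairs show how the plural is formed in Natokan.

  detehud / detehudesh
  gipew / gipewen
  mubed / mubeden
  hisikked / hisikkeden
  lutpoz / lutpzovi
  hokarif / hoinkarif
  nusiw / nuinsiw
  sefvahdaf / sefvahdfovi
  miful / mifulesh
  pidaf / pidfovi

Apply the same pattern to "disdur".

disduresh

"disdur" has last vowel 'u'. The stems whose last vowel is 'u' (detehud → detehudesh, miful → mifulesh) add -esh.
So disdur → disduresh.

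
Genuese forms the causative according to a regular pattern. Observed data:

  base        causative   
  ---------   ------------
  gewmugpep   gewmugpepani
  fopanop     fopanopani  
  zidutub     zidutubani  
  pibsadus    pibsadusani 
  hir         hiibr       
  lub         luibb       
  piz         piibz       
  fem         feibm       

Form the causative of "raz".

raibz

zidutub and lub both end in -b yet inflect differently (zidutubani, luibb), so the final letter is not what conditions the rule; the number of vowels is.
"raz" has 1 vowel. The stems with 1 vowel (hir → hiibr, lub → luibb, piz → piibz) insert -ib- after the first vowel.
The other pattern: stems with 3 vowels add -ani.
So raz → raibz.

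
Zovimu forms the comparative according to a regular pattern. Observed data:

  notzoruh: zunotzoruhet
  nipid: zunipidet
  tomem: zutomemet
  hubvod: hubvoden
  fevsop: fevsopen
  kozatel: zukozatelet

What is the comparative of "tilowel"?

zutilowelet

"tilowel" has last vowel 'e'. The stems whose last vowel is 'e' (tomem → zutomemet, kozatel → zukozatelet) add zu- … -et around the stem.
So tilowel → zutilowelet.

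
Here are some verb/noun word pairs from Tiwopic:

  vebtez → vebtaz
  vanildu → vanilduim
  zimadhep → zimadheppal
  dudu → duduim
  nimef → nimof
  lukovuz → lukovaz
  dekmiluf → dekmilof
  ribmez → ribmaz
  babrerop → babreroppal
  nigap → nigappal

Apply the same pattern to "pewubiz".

vanildu and lukovuz both have last vowel 'u' yet inflect differently (vanilduim, lukovaz), so the last vowel is not what conditions the rule; the final letter is.
"pewubiz" ends in -z. The stems ending in -z (vebtez → vebtaz, lukovuz → lukovaz, ribmez → ribmaz) change the last vowel to 'a'.
So pewubiz → pewubaz.

pewubaz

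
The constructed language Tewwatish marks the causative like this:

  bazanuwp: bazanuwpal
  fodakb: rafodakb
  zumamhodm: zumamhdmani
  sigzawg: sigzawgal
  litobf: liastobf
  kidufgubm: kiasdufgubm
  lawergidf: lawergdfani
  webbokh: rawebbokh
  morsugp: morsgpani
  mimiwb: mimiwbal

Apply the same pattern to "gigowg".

mimiwb and fodakb both end in -b yet inflect differently (mimiwbal, rafodakb), so the final letter is not what conditions the rule; the second-to-last letter is.
"gigowg" has second-to-last letter 'w'. The stems whose second-to-last letter is 'w' (bazanuwp → bazanuwpal, sigzawg → sigzawgal, mimiwb → mimiwbal) add -al.
So gigowg → gigowgal.

gigowgal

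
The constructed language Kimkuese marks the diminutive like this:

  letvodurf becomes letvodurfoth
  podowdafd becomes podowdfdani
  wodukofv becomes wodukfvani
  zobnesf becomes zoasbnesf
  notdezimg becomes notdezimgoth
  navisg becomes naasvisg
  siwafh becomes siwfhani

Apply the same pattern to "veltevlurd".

"veltevlurd" has second-to-last letter 'r'. The one such stem in the data (letvodurf → letvodurfoth) adds -oth, so the same rule applies.
The other patterns: stems whose second-to-last letter is 's' insert -as- after the first vowel; stems whose second-to-last letter is 'f' delete the last vowel and add -ani.
So veltevlurd → veltevlurdoth.

veltevlurdoth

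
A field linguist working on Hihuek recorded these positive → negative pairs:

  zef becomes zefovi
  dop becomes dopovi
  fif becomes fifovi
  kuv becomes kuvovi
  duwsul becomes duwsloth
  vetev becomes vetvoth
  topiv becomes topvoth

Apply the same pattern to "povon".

kuv and vetev both end in -v yet inflect differently (kuvovi, vetvoth), so the final letter is not what conditions the rule; the number of vowels is.
"povon" has 2 vowels. The stems with 2 vowels (duwsul → duwsloth, vetev → vetvoth, topiv → topvoth) delete the last vowel and add -oth.
So povon → povnoth.

povnoth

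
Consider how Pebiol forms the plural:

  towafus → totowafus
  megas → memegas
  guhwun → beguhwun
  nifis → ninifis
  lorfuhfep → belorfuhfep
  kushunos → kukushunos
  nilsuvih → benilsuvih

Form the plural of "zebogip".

"zebogip" ends in -p. The one such stem in the data (lorfuhfep → belorfuhfep) adds the prefix be-, so the same rule applies.
So zebogip → bezebogip.

bezebogip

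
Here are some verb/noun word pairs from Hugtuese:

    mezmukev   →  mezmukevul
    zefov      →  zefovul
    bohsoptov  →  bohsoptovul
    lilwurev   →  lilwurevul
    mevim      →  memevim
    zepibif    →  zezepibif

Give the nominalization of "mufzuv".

mufzuvul

"mufzuv" ends in -v. The stems ending in -v (mezmukev → mezmukevul, zefov → zefovul, bohsoptov → bohsoptovul) add -ul.
So mufzuv → mufzuvul.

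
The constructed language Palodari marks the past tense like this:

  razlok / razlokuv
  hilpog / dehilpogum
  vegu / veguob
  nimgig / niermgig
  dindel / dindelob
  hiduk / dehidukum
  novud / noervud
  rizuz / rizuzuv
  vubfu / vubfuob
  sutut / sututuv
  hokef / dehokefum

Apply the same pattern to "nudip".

nuerdip

nimgig and hilpog both end in -g yet inflect differently (niermgig, dehilpogum), so the final letter is not what conditions the rule; the first letter is.
"nudip" begins with n-. The stems beginning with n- (nimgig → niermgig, novud → noervud) insert -er- after the first vowel.
The other patterns: stems beginning with h- add de- … -um around the stem; stems beginning with r- or s- add -uv; stems beginning with d- or v- add -ob.
So nudip → nuerdip.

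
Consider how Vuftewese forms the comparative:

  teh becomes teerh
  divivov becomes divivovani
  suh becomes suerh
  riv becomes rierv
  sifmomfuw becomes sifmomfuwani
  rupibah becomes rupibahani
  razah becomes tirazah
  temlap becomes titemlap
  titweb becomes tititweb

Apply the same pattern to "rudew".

teh and razah both end in -h yet inflect differently (teerh, tirazah), so the final letter is not what conditions the rule; the number of vowels is.
"rudew" has 2 vowels. The stems with 2 vowels (razah → tirazah, titweb → tititweb, temlap → titemlap) add the prefix ti-.
The other patterns: stems with 1 vowel insert -er- after the first vowel; stems with 3 vowels add -ani.
So rudew → tirudew.

tirudew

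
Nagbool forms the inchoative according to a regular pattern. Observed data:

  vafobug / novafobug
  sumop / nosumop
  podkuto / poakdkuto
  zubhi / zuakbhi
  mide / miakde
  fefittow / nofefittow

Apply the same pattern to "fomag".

"fomag" ends in a consonant. The stems ending in a consonant (fefittow → nofefittow, vafobug → novafobug, sumop → nosumop) add the prefix no-.
The other pattern: stems ending in a vowel insert -ak- after the first vowel.
So fomag → nofomag.

nofomag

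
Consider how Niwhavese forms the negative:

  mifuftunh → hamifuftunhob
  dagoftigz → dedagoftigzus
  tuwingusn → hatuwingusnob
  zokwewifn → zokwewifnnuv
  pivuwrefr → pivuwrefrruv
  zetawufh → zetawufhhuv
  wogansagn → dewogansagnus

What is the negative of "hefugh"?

dehefughus

"hefugh" has second-to-last letter 'g'. The stems whose second-to-last letter is 'g' (dagoftigz → dedagoftigzus, wogansagn → dewogansagnus) add de- … -us around the stem.
So hefugh → dehefughus.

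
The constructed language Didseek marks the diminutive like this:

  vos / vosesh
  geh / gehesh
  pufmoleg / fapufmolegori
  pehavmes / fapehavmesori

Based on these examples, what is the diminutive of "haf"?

hafesh

vos and pehavmes both end in -s yet inflect differently (vosesh, fapehavmesori), so the final letter is not what conditions the rule; the number of vowels is.
"haf" has 1 vowel. The stems with 1 vowel (vos → vosesh, geh → gehesh) add -esh.
So haf → hafesh.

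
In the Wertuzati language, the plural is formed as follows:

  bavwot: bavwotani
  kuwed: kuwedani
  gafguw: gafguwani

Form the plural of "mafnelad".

Every pair shown (bavwot → bavwotani, kuwed → kuwedani, gafguw → gafguwani) follows the same rule: add -ani.
So mafnelad → mafneladani.

mafneladani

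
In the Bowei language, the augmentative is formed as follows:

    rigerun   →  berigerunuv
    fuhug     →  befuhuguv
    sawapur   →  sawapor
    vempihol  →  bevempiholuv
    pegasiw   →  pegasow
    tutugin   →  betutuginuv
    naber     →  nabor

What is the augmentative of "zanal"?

"zanal" ends in -l. The one such stem in the data (vempihol → bevempiholuv) adds be- … -uv around the stem, so the same rule applies.
The other pattern: stems ending in -r or -w change the last vowel to 'o'.
So zanal → bezanaluv.

bezanaluv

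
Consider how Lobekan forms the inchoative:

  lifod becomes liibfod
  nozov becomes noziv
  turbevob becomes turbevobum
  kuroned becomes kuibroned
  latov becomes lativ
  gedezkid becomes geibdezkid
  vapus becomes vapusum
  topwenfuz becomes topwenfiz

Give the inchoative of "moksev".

lifod and latov both have last vowel 'o' yet inflect differently (liibfod, lativ), so the last vowel is not what conditions the rule; the final letter is.
"moksev" ends in -v. The stems ending in -v (latov → lativ, nozov → noziv) change the last vowel to 'i'.
The other patterns: stems ending in -d insert -ib- after the first vowel; stems ending in -b or -s add -um.
So moksev → moksiv.

moksiv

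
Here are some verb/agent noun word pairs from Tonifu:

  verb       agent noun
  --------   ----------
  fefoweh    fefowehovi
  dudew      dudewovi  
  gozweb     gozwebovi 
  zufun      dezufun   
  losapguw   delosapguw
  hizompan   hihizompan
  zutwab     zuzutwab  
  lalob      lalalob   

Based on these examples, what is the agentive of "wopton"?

dudew and losapguw both end in -w yet inflect differently (dudewovi, delosapguw), so the final letter is not what conditions the rule; the last vowel is.
"wopton" has last vowel 'o'. The one such stem in the data (lalob → lalalob) repeats the first consonant+vowel as a prefix (as do hizompan, zutwab), so the same rule applies.
The other patterns: stems whose last vowel is 'e' add -ovi; stems whose last vowel is 'u' add the prefix de-.
So wopton → wowopton.

wowopton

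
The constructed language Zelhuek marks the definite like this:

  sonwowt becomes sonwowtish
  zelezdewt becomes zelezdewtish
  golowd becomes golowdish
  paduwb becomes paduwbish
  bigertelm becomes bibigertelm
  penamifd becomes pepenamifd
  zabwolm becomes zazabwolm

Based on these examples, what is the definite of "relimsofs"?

golowd and penamifd both end in -d yet inflect differently (golowdish, pepenamifd), so the final letter is not what conditions the rule; the second-to-last letter is.
"relimsofs" has second-to-last letter 'f'. The one such stem in the data (penamifd → pepenamifd) repeats the first consonant+vowel as a prefix (as do bigertelm, zabwolm), so the same rule applies.
The other pattern: stems whose second-to-last letter is 'w' add -ish.
So relimsofs → rerelimsofs.

rerelimsofs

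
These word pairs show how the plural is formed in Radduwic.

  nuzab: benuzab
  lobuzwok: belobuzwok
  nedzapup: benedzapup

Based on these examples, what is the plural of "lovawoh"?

belovawoh

Every pair shown (nuzab → benuzab, lobuzwok → belobuzwok, nedzapup → benedzapup) follows the same rule: add the prefix be-.
So lovawoh → belovawoh.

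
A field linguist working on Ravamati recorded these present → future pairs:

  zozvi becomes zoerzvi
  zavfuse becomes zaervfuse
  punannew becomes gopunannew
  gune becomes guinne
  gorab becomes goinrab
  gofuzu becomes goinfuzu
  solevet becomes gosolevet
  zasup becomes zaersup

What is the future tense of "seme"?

goseme

"seme" begins with s-. The one such stem in the data (solevet → gosolevet) adds the prefix go-, so the same rule applies.
So seme → goseme.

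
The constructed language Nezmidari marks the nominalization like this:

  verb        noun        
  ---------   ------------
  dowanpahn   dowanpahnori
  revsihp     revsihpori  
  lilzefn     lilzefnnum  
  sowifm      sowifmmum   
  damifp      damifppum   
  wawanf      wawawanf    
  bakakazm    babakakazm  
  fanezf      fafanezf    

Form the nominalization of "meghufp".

dowanpahn and lilzefn both end in -n yet inflect differently (dowanpahnori, lilzefnnum), so the final letter is not what conditions the rule; the second-to-last letter is.
"meghufp" has second-to-last letter 'f'. The stems whose second-to-last letter is 'f' (lilzefn → lilzefnnum, sowifm → sowifmmum, damifp → damifppum) double the final consonant and add -um.
The other patterns: stems whose second-to-last letter is 'h' add -ori; stems whose second-to-last letter is 'n' or 'z' repeat the first consonant+vowel as a prefix.
So meghufp → meghufppum.

meghufppum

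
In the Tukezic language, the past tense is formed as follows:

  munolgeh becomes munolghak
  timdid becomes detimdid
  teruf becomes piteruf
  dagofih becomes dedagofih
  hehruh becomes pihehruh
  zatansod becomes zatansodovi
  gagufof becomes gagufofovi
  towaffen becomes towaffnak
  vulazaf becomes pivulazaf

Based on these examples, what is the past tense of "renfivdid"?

derenfivdid

dagofih and munolgeh both end in -h yet inflect differently (dedagofih, munolghak), so the final letter is not what conditions the rule; the last vowel is.
"renfivdid" has last vowel 'i'. The stems whose last vowel is 'i' (timdid → detimdid, dagofih → dedagofih) add the prefix de-.
The other patterns: stems whose last vowel is 'e' delete the last vowel and add -ak; stems whose last vowel is 'a' or 'u' add the prefix pi-; stems whose last vowel is 'o' add -ovi.
So renfivdid → derenfivdid.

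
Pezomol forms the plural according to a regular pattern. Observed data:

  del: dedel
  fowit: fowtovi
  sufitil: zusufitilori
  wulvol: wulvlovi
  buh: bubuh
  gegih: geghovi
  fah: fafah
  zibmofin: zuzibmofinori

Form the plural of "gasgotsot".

del and wulvol both end in -l yet inflect differently (dedel, wulvlovi), so the final letter is not what conditions the rule; the number of vowels is.
"gasgotsot" has 3 vowels. The stems with 3 vowels (zibmofin → zuzibmofinori, sufitil → zusufitilori) add zu- … -ori around the stem.
So gasgotsot → zugasgotsotori.

zugasgotsotori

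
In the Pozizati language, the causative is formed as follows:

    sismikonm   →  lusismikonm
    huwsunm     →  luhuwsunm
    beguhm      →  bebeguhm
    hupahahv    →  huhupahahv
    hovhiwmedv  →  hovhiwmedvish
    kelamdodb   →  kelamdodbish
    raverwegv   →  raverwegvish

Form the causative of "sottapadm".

sismikonm and beguhm both end in -m yet inflect differently (lusismikonm, bebeguhm), so the final letter is not what conditions the rule; the second-to-last letter is.
"sottapadm" has second-to-last letter 'd'. The stems whose second-to-last letter is 'd' (hovhiwmedv → hovhiwmedvish, kelamdodb → kelamdodbish) add -ish.
So sottapadm → sottapadmish.

sottapadmish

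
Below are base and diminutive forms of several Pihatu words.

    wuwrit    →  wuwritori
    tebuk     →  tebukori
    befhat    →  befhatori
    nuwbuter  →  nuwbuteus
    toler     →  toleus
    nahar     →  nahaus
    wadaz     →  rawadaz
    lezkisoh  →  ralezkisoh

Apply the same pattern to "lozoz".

befhat and nahar both have last vowel 'a' yet inflect differently (befhatori, nahaus), so the last vowel is not what conditions the rule; the final letter is.
"lozoz" ends in -z. The one such stem in the data (wadaz → rawadaz) adds the prefix ra-, so the same rule applies.
The other patterns: stems ending in -k or -t add -ori; stems ending in -r drop the final letter and add -us.
So lozoz → ralozoz.

ralozoz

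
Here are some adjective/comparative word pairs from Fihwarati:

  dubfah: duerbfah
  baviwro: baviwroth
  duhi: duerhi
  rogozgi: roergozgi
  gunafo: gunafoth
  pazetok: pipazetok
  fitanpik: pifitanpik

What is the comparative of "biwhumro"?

biwhumroth

"biwhumro" ends in -o. The stems ending in -o (gunafo → gunafoth, baviwro → baviwroth) drop the final letter and add -oth.
So biwhumro → biwhumroth.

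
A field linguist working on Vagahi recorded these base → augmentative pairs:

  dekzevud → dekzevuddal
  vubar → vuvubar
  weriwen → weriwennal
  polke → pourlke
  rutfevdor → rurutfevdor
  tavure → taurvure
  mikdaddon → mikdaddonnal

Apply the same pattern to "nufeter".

nunufeter

"nufeter" ends in -r. The stems ending in -r (rutfevdor → rurutfevdor, vubar → vuvubar) repeat the first consonant+vowel as a prefix.
The other patterns: stems ending in -d or -n double the final consonant and add -al; stems ending in -e insert -ur- after the first vowel.
So nufeter → nunufeter.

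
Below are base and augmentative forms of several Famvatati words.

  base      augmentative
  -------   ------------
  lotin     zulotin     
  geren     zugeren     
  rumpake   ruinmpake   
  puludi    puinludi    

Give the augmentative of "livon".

zulivon

geren and rumpake both have last vowel 'e' yet inflect differently (zugeren, ruinmpake), so the last vowel is not what conditions the rule; whether the stem ends in a vowel or a consonant is.
"livon" ends in a consonant. The stems ending in a consonant (lotin → zulotin, geren → zugeren) add the prefix zu-.
So livon → zulivon.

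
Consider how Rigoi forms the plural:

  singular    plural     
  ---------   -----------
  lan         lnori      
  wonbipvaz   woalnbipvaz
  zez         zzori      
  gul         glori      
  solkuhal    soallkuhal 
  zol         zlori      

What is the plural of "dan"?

wonbipvaz and zez both end in -z yet inflect differently (woalnbipvaz, zzori), so the final letter is not what conditions the rule; the number of vowels is.
"dan" has 1 vowel. The stems with 1 vowel (lan → lnori, zez → zzori, zol → zlori) delete the last vowel and add -ori.
The other pattern: stems with 3 vowels insert -al- after the first vowel.
So dan → dnori.

dnori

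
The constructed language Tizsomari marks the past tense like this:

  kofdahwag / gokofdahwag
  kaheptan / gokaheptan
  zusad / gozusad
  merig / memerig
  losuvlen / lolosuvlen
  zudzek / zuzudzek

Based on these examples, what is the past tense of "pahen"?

"pahen" has last vowel 'e'. The stems whose last vowel is 'e' (losuvlen → lolosuvlen, zudzek → zuzudzek) repeat the first consonant+vowel as a prefix.
So pahen → papahen.

papahen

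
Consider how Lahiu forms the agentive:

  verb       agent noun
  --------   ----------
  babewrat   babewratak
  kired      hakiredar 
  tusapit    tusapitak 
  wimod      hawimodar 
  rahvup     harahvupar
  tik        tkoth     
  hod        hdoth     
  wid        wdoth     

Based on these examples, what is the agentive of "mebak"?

hamebakar

hod and kired both end in -d yet inflect differently (hdoth, hakiredar), so the final letter is not what conditions the rule; the number of vowels is.
"mebak" has 2 vowels. The stems with 2 vowels (kired → hakiredar, wimod → hawimodar, rahvup → harahvupar) add ha- … -ar around the stem.
So mebak → hamebakar.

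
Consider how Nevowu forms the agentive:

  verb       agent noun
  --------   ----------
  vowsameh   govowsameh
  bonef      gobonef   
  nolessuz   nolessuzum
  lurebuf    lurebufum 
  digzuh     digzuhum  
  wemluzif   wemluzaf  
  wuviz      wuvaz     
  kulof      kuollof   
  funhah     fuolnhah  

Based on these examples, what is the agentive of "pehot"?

peolhot

bonef and lurebuf both end in -f yet inflect differently (gobonef, lurebufum), so the final letter is not what conditions the rule; the last vowel is.
"pehot" has last vowel 'o'. The one such stem in the data (kulof → kuollof) inserts -ol- after the first vowel (as does funhah), so the same rule applies.
The other patterns: stems whose last vowel is 'e' add the prefix go-; stems whose last vowel is 'u' add -um; stems whose last vowel is 'i' change the last vowel to 'a'.
So pehot → peolhot.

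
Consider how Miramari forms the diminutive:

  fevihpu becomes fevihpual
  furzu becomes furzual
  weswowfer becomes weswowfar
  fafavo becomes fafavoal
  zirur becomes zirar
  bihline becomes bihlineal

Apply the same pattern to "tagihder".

weswowfer and bihline both have last vowel 'e' yet inflect differently (weswowfar, bihlineal), so the last vowel is not what conditions the rule; whether the stem ends in a vowel or a consonant is.
"tagihder" ends in a consonant. The stems ending in a consonant (weswowfer → weswowfar, zirur → zirar) change the last vowel to 'a'.
So tagihder → tagihdar.

tagihdar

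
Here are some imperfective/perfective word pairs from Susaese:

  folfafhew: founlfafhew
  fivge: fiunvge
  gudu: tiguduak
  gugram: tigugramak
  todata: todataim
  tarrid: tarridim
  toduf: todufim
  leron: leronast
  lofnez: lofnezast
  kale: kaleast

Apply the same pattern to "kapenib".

"kapenib" begins with k-. The one such stem in the data (kale → kaleast) adds -ast, so the same rule applies.
The other patterns: stems beginning with f- insert -un- after the first vowel; stems beginning with g- add ti- … -ak around the stem; stems beginning with t- add -im.
So kapenib → kapenibast.

kapenibast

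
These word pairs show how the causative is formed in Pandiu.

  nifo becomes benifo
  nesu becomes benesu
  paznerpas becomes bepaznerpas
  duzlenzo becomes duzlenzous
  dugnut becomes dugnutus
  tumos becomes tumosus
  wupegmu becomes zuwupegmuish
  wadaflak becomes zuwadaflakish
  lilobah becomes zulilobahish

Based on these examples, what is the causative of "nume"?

benume

"nume" begins with n-. The stems beginning with n- (nifo → benifo, nesu → benesu) add the prefix be-.
So nume → benume.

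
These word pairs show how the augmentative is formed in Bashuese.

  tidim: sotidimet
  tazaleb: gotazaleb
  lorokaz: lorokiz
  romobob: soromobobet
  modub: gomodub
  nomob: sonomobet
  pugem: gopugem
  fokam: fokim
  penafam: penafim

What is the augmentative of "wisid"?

penafam and pugem both end in -m yet inflect differently (penafim, gopugem), so the final letter is not what conditions the rule; the last vowel is.
"wisid" has last vowel 'i'. The one such stem in the data (tidim → sotidimet) adds so- … -et around the stem, so the same rule applies.
The other patterns: stems whose last vowel is 'a' change the last vowel to 'i'; stems whose last vowel is 'e' or 'u' add the prefix go-.
So wisid → sowisidet.

sowisidet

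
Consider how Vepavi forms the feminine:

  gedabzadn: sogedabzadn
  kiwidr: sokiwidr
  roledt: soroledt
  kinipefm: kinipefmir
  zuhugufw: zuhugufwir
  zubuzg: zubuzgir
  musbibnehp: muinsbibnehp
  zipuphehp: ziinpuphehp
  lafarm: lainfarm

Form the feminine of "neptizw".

neptizwir

kinipefm and lafarm both end in -m yet inflect differently (kinipefmir, lainfarm), so the final letter is not what conditions the rule; the second-to-last letter is.
"neptizw" has second-to-last letter 'z'. The one such stem in the data (zubuzg → zubuzgir) adds -ir, so the same rule applies.
So neptizw → neptizwir.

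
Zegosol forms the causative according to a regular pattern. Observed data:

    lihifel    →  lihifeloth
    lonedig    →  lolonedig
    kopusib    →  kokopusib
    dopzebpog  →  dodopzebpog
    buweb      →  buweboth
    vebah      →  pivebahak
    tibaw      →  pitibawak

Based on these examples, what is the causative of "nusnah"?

"nusnah" has last vowel 'a'. The stems whose last vowel is 'a' (vebah → pivebahak, tibaw → pitibawak) add pi- … -ak around the stem.
The other patterns: stems whose last vowel is 'e' add -oth; stems whose last vowel is 'i' or 'o' repeat the first consonant+vowel as a prefix.
So nusnah → pinusnahak.

pinusnahak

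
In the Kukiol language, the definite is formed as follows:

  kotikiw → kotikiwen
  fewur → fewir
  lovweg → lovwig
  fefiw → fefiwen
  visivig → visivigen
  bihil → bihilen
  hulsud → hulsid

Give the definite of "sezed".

"sezed" has last vowel 'e'. The one such stem in the data (lovweg → lovwig) changes the last vowel to 'i' (as do hulsud, fewur), so the same rule applies.
The other pattern: stems whose last vowel is 'i' add -en.
So sezed → sezid.

sezid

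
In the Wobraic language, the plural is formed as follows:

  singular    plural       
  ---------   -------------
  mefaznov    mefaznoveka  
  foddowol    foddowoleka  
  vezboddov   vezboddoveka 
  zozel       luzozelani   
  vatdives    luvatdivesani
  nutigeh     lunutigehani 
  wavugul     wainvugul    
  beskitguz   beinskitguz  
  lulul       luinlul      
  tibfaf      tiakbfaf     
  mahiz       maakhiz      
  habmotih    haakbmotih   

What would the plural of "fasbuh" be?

fainsbuh

foddowol and zozel both end in -l yet inflect differently (foddowoleka, luzozelani), so the final letter is not what conditions the rule; the last vowel is.
"fasbuh" has last vowel 'u'. The stems whose last vowel is 'u' (wavugul → wainvugul, beskitguz → beinskitguz, lulul → luinlul) insert -in- after the first vowel.
The other patterns: stems whose last vowel is 'o' add -eka; stems whose last vowel is 'e' add lu- … -ani around the stem; stems whose last vowel is 'a' or 'i' insert -ak- after the first vowel.
So fasbuh → fainsbuh.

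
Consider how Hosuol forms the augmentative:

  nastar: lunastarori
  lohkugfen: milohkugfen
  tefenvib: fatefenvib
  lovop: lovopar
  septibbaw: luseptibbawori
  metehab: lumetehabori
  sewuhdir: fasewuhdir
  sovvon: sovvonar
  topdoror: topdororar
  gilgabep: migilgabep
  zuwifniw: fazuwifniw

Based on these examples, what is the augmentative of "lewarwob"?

"lewarwob" has last vowel 'o'. The stems whose last vowel is 'o' (topdoror → topdororar, sovvon → sovvonar, lovop → lovopar) add -ar.
The other patterns: stems whose last vowel is 'a' add lu- … -ori around the stem; stems whose last vowel is 'i' add the prefix fa-; stems whose last vowel is 'e' add the prefix mi-.
So lewarwob → lewarwobar.

lewarwobar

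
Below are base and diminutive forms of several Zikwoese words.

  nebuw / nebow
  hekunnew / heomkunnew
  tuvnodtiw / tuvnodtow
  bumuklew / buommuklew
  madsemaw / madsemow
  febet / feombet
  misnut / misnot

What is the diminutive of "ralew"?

raomlew

"ralew" has last vowel 'e'. The stems whose last vowel is 'e' (febet → feombet, bumuklew → buommuklew, hekunnew → heomkunnew) insert -om- after the first vowel.
So ralew → raomlew.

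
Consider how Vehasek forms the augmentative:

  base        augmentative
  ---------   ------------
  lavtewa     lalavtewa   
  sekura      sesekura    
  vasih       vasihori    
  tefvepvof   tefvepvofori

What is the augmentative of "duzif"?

duzifori

lavtewa and tefvepvof both have 3 vowels yet inflect differently (lalavtewa, tefvepvofori), so the number of vowels is not what conditions the rule; whether the stem ends in a vowel or a consonant is.
"duzif" ends in a consonant. The stems ending in a consonant (vasih → vasihori, tefvepvof → tefvepvofori) add -ori.
So duzif → duzifori.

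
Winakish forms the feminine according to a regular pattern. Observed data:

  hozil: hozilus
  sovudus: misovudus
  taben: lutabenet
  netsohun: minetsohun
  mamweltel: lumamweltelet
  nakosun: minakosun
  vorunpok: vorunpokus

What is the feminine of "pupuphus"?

mipupuphus

taben and nakosun both end in -n yet inflect differently (lutabenet, minakosun), so the final letter is not what conditions the rule; the last vowel is.
"pupuphus" has last vowel 'u'. The stems whose last vowel is 'u' (nakosun → minakosun, sovudus → misovudus, netsohun → minetsohun) add the prefix mi-.
The other patterns: stems whose last vowel is 'e' add lu- … -et around the stem; stems whose last vowel is 'i' or 'o' add -us.
So pupuphus → mipupuphus.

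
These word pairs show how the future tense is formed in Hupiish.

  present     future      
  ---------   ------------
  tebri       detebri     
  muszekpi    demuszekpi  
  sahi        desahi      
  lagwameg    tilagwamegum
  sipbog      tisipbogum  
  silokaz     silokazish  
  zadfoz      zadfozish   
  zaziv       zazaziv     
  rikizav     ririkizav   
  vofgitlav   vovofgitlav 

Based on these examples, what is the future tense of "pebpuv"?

pepebpuv

"pebpuv" ends in -v. The stems ending in -v (zaziv → zazaziv, rikizav → ririkizav, vofgitlav → vovofgitlav) repeat the first consonant+vowel as a prefix.
The other patterns: stems ending in -i add the prefix de-; stems ending in -g add ti- … -um around the stem; stems ending in -z add -ish.
So pebpuv → pepebpuv.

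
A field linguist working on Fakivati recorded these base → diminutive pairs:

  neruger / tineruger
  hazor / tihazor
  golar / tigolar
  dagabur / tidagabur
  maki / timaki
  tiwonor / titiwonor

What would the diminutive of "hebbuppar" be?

Every pair shown (neruger → tineruger, hazor → tihazor, golar → tigolar, …) follows the same rule: add the prefix ti-.
So hebbuppar → tihebbuppar.

tihebbuppar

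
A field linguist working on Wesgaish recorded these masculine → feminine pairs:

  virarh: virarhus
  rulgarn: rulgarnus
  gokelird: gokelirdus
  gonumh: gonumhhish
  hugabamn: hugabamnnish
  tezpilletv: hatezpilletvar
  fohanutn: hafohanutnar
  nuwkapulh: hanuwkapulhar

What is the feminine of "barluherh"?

barluherhus

virarh and gonumh both end in -h yet inflect differently (virarhus, gonumhhish), so the final letter is not what conditions the rule; the second-to-last letter is.
"barluherh" has second-to-last letter 'r'. The stems whose second-to-last letter is 'r' (virarh → virarhus, rulgarn → rulgarnus, gokelird → gokelirdus) add -us.
So barluherh → barluherhus.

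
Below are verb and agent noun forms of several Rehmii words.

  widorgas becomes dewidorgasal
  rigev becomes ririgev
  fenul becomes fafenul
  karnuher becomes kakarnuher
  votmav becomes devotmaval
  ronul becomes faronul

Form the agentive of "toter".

votmav and rigev both end in -v yet inflect differently (devotmaval, ririgev), so the final letter is not what conditions the rule; the last vowel is.
"toter" has last vowel 'e'. The stems whose last vowel is 'e' (rigev → ririgev, karnuher → kakarnuher) repeat the first consonant+vowel as a prefix.
The other patterns: stems whose last vowel is 'a' add de- … -al around the stem; stems whose last vowel is 'u' add the prefix fa-.
So toter → tototer.

tototer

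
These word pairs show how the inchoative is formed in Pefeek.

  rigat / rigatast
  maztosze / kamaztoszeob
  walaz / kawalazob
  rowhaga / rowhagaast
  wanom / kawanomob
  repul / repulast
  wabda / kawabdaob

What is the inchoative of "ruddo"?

ruddoast

rowhaga and wabda both end in -a yet inflect differently (rowhagaast, kawabdaob), so the final letter is not what conditions the rule; the first letter is.
"ruddo" begins with r-. The stems beginning with r- (repul → repulast, rowhaga → rowhagaast, rigat → rigatast) add -ast.
So ruddo → ruddoast.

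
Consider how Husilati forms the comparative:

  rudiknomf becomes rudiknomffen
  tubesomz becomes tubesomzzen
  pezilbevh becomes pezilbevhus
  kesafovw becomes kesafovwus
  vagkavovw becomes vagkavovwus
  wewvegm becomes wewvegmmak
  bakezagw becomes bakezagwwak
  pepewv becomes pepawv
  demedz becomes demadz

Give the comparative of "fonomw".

kesafovw and bakezagw both end in -w yet inflect differently (kesafovwus, bakezagwwak), so the final letter is not what conditions the rule; the second-to-last letter is.
"fonomw" has second-to-last letter 'm'. The stems whose second-to-last letter is 'm' (rudiknomf → rudiknomffen, tubesomz → tubesomzzen) double the final consonant and add -en.
The other patterns: stems whose second-to-last letter is 'v' add -us; stems whose second-to-last letter is 'g' double the final consonant and add -ak; stems whose second-to-last letter is 'd' or 'w' change the last vowel to 'a'.
So fonomw → fonomwwen.

fonomwwen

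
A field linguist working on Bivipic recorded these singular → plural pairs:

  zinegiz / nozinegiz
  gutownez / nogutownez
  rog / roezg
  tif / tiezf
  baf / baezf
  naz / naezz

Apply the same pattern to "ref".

reezf

zinegiz and naz both end in -z yet inflect differently (nozinegiz, naezz), so the final letter is not what conditions the rule; the number of vowels is.
"ref" has 1 vowel. The stems with 1 vowel (rog → roezg, tif → tiezf, baf → baezf) insert -ez- after the first vowel.
So ref → reezf.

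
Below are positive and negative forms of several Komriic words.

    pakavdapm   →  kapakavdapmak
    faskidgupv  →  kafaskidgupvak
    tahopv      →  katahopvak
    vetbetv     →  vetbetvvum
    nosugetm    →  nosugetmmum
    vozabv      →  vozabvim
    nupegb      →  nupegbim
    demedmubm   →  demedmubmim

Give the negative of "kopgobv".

"kopgobv" has second-to-last letter 'b'. The stems whose second-to-last letter is 'b' (vozabv → vozabvim, demedmubm → demedmubmim) add -im.
The other patterns: stems whose second-to-last letter is 'p' add ka- … -ak around the stem; stems whose second-to-last letter is 't' double the final consonant and add -um.
So kopgobv → kopgobvim.

kopgobvim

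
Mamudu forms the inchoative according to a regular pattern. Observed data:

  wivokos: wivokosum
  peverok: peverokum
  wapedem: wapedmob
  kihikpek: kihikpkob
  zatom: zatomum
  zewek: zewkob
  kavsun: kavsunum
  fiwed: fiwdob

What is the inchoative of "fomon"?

"fomon" has last vowel 'o'. The stems whose last vowel is 'o' (wivokos → wivokosum, zatom → zatomum, peverok → peverokum) add -um.
The other pattern: stems whose last vowel is 'e' delete the last vowel and add -ob.
So fomon → fomonum.

fomonum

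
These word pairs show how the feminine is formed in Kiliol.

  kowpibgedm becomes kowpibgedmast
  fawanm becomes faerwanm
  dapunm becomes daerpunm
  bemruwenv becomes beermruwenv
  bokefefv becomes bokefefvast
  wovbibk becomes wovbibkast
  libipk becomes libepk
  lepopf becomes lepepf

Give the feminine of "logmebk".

libipk and wovbibk both end in -k yet inflect differently (libepk, wovbibkast), so the final letter is not what conditions the rule; the second-to-last letter is.
"logmebk" has second-to-last letter 'b'. The one such stem in the data (wovbibk → wovbibkast) adds -ast, so the same rule applies.
So logmebk → logmebkast.

logmebkast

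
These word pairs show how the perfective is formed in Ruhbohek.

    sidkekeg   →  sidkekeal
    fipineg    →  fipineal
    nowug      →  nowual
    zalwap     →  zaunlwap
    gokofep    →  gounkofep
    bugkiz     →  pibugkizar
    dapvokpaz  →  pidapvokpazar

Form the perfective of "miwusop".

sidkekeg and gokofep both have last vowel 'e' yet inflect differently (sidkekeal, gounkofep), so the last vowel is not what conditions the rule; the final letter is.
"miwusop" ends in -p. The stems ending in -p (zalwap → zaunlwap, gokofep → gounkofep) insert -un- after the first vowel.
The other patterns: stems ending in -g drop the final letter and add -al; stems ending in -z add pi- … -ar around the stem.
So miwusop → miunwusop.

miunwusop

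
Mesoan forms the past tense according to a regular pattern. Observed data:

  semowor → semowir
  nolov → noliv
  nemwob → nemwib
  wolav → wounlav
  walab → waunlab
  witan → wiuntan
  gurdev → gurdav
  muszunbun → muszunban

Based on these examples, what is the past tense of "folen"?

nolov and wolav both end in -v yet inflect differently (noliv, wounlav), so the final letter is not what conditions the rule; the last vowel is.
"folen" has last vowel 'e'. The one such stem in the data (gurdev → gurdav) changes the last vowel to 'a' (as does muszunbun), so the same rule applies.
The other patterns: stems whose last vowel is 'o' change the last vowel to 'i'; stems whose last vowel is 'a' insert -un- after the first vowel.
So folen → folan.

folan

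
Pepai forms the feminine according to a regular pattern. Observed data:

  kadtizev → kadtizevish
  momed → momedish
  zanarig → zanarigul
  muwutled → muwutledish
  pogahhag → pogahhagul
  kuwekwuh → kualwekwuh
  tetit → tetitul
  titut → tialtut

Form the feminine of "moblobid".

moblobidul

titut and tetit both end in -t yet inflect differently (tialtut, tetitul), so the final letter is not what conditions the rule; the last vowel is.
"moblobid" has last vowel 'i'. The stems whose last vowel is 'i' (tetit → tetitul, zanarig → zanarigul) add -ul.
The other patterns: stems whose last vowel is 'e' add -ish; stems whose last vowel is 'u' insert -al- after the first vowel.
So moblobid → moblobidul.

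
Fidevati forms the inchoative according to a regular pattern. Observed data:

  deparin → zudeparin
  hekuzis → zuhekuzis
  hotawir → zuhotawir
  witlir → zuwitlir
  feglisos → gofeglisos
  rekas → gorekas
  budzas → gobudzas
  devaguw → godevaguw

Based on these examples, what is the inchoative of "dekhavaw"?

"dekhavaw" has last vowel 'a'. The stems whose last vowel is 'a' (rekas → gorekas, budzas → gobudzas) add the prefix go-.
So dekhavaw → godekhavaw.

godekhavaw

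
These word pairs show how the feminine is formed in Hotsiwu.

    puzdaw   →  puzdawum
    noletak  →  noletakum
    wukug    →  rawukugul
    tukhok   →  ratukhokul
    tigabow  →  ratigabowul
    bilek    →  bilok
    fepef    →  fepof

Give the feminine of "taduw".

noletak and tukhok both end in -k yet inflect differently (noletakum, ratukhokul), so the final letter is not what conditions the rule; the last vowel is.
"taduw" has last vowel 'u'. The one such stem in the data (wukug → rawukugul) adds ra- … -ul around the stem, so the same rule applies.
So taduw → rataduwul.

rataduwul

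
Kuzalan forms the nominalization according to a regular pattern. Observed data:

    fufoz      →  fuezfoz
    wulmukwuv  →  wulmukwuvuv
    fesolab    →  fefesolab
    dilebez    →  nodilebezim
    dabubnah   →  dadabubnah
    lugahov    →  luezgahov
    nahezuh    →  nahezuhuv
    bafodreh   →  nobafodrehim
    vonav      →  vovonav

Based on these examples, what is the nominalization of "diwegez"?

nodiwegezim

nahezuh and bafodreh both end in -h yet inflect differently (nahezuhuv, nobafodrehim), so the final letter is not what conditions the rule; the last vowel is.
"diwegez" has last vowel 'e'. The stems whose last vowel is 'e' (dilebez → nodilebezim, bafodreh → nobafodrehim) add no- … -im around the stem.
So diwegez → nodiwegezim.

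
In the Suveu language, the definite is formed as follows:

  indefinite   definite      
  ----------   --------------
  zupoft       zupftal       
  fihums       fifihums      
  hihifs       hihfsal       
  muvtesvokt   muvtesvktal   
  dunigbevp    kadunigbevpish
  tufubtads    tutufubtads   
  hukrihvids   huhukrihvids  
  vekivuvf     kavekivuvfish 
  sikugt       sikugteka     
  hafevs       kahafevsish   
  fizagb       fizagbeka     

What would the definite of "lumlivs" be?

kalumlivsish

hafevs and hihifs both end in -s yet inflect differently (kahafevsish, hihfsal), so the final letter is not what conditions the rule; the second-to-last letter is.
"lumlivs" has second-to-last letter 'v'. The stems whose second-to-last letter is 'v' (hafevs → kahafevsish, dunigbevp → kadunigbevpish, vekivuvf → kavekivuvfish) add ka- … -ish around the stem.
The other patterns: stems whose second-to-last letter is 'g' add -eka; stems whose second-to-last letter is 'f' or 'k' delete the last vowel and add -al; stems whose second-to-last letter is 'd' or 'm' repeat the first consonant+vowel as a prefix.
So lumlivs → kalumlivsish.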